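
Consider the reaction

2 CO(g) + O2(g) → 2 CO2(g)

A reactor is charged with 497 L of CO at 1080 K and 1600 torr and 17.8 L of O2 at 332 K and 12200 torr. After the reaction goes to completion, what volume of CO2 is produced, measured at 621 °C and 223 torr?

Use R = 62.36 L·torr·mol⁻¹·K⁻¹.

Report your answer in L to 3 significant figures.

n(CO) = PV/RT = (1600 × 497) / (62.36 × 1080) = 11.81 mol
n(O2) = PV/RT = (12200 × 17.8) / (62.36 × 332) = 10.49 mol
For 11.81 mol CO, stoichiometry requires (1/2) × 11.81 = 5.905 mol O2; 10.49 mol is available, so CO is limiting.
n(CO2) = (2/2) × 11.81 = 11.81 mol
V(CO2) = nRT/P = 11.81 × 62.36 × 894.15 / 223 = 2953 L

2950 L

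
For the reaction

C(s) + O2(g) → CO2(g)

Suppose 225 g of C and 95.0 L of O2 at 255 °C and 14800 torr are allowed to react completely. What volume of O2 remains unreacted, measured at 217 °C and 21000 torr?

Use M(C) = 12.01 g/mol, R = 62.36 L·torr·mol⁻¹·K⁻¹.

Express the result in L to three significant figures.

n(C) = 225 / 12.01 = 18.73 mol
n(O2) = PV/RT = (14800 × 95.0) / (62.36 × 528.15) = 42.69 mol
For 18.73 mol C, stoichiometry requires (1/1) × 18.73 = 18.73 mol O2; 42.69 mol is available, so C is limiting.
n(O2) consumed = (1/1) × 18.73 = 18.73 mol; remaining = 42.69 − 18.73 = 23.96 mol
V(O2) = nRT/P = 23.96 × 62.36 × 490.15 / 21000 = 34.87 L

34.9 L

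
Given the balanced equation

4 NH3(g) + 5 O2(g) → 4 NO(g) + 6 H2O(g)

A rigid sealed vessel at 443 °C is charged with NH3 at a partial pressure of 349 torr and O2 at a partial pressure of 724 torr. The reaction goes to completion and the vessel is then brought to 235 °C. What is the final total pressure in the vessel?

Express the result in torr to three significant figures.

823 torr

At constant V, partial pressures at 443 °C are proportional to moles, so apply stoichiometry directly to pressures.
P(O2) required for 349 torr of NH3 = (5/4) × 349 = 436.2 torr; available 724 torr, so NH3 is limiting.
P(O2) remaining = 724 − (5/4) × 349 = 287.8 torr
P(gaseous products) = (4+6)/4 × 349 = 872.5 torr
P_total at 443 °C = 287.8 + 872.5 = 1160 torr
Scaling to 235 °C: P = 1160 × 508.15/716.15 = 823.1 torr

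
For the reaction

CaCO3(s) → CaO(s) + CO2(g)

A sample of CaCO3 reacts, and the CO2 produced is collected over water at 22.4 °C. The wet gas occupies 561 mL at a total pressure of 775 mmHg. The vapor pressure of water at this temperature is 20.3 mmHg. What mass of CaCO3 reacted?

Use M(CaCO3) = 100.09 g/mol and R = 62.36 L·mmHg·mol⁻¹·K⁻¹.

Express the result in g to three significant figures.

2.30 g

P(CO2) = 775 − 20.3 = 754.7 mmHg
n(CO2) = PV/RT = (754.7 × 0.5610) / (62.36 × 295.55) = 0.02297 mol
n(CaCO3) = (1/1) × 0.02297 = 0.02297 mol
m(CaCO3) = 0.02297 × 100.09 = 2.299 g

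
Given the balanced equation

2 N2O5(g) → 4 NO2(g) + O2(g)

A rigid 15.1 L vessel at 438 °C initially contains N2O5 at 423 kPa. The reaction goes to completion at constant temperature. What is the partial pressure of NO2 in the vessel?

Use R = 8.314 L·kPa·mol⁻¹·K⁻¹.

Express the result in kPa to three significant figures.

846 kPa

n(N2O5)₀ = PV/RT = (423 × 15.1) / (8.314 × 711.15) = 1.080 mol
n(NO2) = (4/2) × 1.080 = 2.160 mol
P(NO2) = nRT/V = 2.160 × 8.314 × 711.15 / 15.1 = 845.8 kPa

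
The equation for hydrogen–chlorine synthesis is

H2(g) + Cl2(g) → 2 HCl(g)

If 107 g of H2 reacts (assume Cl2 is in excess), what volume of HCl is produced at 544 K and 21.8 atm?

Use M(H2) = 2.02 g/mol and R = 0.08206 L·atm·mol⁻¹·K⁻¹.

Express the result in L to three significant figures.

n(H2) = 107.0 / 2.02 = 52.97 mol
n(HCl) = (2/1) × 52.97 = 105.9 mol
V = nRT/P = 105.9 × 0.08206 × 544 / 21.8 = 216.9 L

217 L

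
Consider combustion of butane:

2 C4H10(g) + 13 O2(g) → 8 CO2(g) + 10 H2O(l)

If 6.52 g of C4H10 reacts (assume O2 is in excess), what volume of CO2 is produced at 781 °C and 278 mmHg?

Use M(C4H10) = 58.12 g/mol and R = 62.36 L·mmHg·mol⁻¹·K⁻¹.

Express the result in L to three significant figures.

106 L

n(C4H10) = 6.520 / 58.12 = 0.1122 mol
n(CO2) = (8/2) × 0.1122 = 0.4488 mol
V = nRT/P = 0.4488 × 62.36 × 1054.15 / 278 = 106.1 L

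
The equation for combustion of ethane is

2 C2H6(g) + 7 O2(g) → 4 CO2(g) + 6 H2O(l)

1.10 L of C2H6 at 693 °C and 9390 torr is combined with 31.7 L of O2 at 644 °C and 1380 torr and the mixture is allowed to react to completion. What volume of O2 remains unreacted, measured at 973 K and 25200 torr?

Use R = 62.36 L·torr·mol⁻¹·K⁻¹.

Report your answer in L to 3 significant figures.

0.397 L

n(C2H6) = PV/RT = (9390 × 1.10) / (62.36 × 966.15) = 0.1714 mol
n(O2) = PV/RT = (1380 × 31.7) / (62.36 × 917.15) = 0.7649 mol
For 0.1714 mol C2H6, stoichiometry requires (7/2) × 0.1714 = 0.5999 mol O2; 0.7649 mol is available, so C2H6 is limiting.
n(O2) consumed = (7/2) × 0.1714 = 0.5999 mol; remaining = 0.7649 − 0.5999 = 0.1650 mol
V(O2) = nRT/P = 0.1650 × 62.36 × 973 / 25200 = 0.3973 L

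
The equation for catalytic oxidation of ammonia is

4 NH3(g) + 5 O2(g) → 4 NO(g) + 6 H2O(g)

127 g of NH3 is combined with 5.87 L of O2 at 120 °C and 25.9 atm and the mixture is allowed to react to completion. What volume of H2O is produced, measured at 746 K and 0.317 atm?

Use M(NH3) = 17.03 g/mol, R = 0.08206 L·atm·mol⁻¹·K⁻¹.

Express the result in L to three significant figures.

1090 L

n(NH3) = 127 / 17.03 = 7.457 mol
n(O2) = PV/RT = (25.9 × 5.87) / (0.08206 × 393.15) = 4.712 mol
For 7.457 mol NH3, stoichiometry requires (5/4) × 7.457 = 9.321 mol O2; 4.712 mol is available, so O2 is limiting.
n(H2O) = (6/5) × 4.712 = 5.654 mol
V(H2O) = nRT/P = 5.654 × 0.08206 × 746 / 0.317 = 1092 L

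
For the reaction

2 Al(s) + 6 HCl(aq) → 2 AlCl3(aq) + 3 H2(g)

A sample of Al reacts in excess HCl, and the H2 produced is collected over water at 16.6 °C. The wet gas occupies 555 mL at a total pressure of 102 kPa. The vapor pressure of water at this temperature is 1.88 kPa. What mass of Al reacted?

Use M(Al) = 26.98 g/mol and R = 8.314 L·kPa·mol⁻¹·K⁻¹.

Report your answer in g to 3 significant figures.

P(H2) = 102 − 1.88 = 100.1 kPa
n(H2) = PV/RT = (100.1 × 0.5550) / (8.314 × 289.75) = 0.02306 mol
n(Al) = (2/3) × 0.02306 = 0.01537 mol
m(Al) = 0.01537 × 26.98 = 0.4147 g

0.415 g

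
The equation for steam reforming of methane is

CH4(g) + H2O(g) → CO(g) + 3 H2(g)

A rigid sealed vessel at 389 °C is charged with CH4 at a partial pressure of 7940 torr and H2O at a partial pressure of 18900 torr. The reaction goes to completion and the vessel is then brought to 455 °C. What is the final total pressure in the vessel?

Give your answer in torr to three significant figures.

47000 torr

With V and T fixed, P_i ∝ n_i, so the mole ratios apply directly to partial pressures at 389 °C.
P(H2O) required for 7940 torr of CH4 = (1/1) × 7940 = 7940 torr; available 18900 torr, so CH4 is limiting.
P(H2O) remaining = 18900 − (1/1) × 7940 = 10960 torr
P(gaseous products) = (1+3)/1 × 7940 = 31760 torr
P_total at 389 °C = 10960 + 31760 = 42720 torr
Scaling to 455 °C: P = 42720 × 728.15/662.15 = 46980 torr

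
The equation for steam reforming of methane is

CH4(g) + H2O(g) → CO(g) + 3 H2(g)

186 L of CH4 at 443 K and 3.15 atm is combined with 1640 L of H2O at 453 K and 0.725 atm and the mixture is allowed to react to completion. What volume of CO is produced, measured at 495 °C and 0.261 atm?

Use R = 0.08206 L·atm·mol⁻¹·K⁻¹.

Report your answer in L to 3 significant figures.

n(CH4) = PV/RT = (3.15 × 186) / (0.08206 × 443) = 16.12 mol
n(H2O) = PV/RT = (0.725 × 1640) / (0.08206 × 453) = 31.99 mol
For 16.12 mol CH4, stoichiometry requires (1/1) × 16.12 = 16.12 mol H2O; 31.99 mol is available, so CH4 is limiting.
n(CO) = (1/1) × 16.12 = 16.12 mol
V(CO) = nRT/P = 16.12 × 0.08206 × 768.15 / 0.261 = 3893 L

3890 L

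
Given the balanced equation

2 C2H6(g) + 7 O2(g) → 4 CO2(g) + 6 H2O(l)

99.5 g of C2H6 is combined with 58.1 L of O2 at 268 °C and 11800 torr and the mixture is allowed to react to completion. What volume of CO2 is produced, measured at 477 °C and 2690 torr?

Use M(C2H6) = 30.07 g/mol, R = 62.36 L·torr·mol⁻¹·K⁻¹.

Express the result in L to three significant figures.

115 L

n(C2H6) = 99.5 / 30.07 = 3.309 mol
n(O2) = PV/RT = (11800 × 58.1) / (62.36 × 541.15) = 20.32 mol
For 3.309 mol C2H6, stoichiometry requires (7/2) × 3.309 = 11.58 mol O2; 20.32 mol is available, so C2H6 is limiting.
n(CO2) = (4/2) × 3.309 = 6.618 mol
V(CO2) = nRT/P = 6.618 × 62.36 × 750.15 / 2690 = 115.1 L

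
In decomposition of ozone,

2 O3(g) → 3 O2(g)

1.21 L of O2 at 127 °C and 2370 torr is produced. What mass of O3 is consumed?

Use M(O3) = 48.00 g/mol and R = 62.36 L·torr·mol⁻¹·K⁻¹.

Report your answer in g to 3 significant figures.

n(O2) = PV/RT = (2370 × 1.21) / (62.36 × 400.15) = 0.1149 mol
n(O3) = (2/3) × 0.1149 = 0.07660 mol
m(O3) = 0.07660 × 48.00 = 3.677 g

3.68 g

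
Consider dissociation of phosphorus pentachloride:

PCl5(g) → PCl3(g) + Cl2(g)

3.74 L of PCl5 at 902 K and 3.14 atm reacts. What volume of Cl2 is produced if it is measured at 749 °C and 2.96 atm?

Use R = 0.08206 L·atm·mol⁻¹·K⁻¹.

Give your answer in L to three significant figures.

4.50 L

n(PCl5) = PV/RT = (3.14 × 3.74) / (0.08206 × 902) = 0.1587 mol
n(Cl2) = (1/1) × 0.1587 = 0.1587 mol
V = nRT/P = 0.1587 × 0.08206 × 1022.15 / 2.96 = 4.497 L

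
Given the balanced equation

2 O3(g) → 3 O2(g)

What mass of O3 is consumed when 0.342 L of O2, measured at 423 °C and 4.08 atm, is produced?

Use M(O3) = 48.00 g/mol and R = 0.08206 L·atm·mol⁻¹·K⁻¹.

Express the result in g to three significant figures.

0.782 g

n(O2) = PV/RT = (4.08 × 0.342) / (0.08206 × 696.15) = 0.02443 mol
n(O3) = (2/3) × 0.02443 = 0.01629 mol
m(O3) = 0.01629 × 48.00 = 0.7819 g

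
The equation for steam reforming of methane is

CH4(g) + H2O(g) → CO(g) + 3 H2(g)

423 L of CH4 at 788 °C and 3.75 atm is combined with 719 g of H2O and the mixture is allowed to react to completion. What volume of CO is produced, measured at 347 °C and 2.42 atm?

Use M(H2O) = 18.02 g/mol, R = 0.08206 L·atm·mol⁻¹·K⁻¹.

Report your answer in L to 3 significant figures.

383 L

n(CH4) = PV/RT = (3.75 × 423) / (0.08206 × 1061.15) = 18.22 mol
n(H2O) = 719 / 18.02 = 39.90 mol
For 18.22 mol CH4, stoichiometry requires (1/1) × 18.22 = 18.22 mol H2O; 39.90 mol is available, so CH4 is limiting.
n(CO) = (1/1) × 18.22 = 18.22 mol
V(CO) = nRT/P = 18.22 × 0.08206 × 620.15 / 2.42 = 383.1 L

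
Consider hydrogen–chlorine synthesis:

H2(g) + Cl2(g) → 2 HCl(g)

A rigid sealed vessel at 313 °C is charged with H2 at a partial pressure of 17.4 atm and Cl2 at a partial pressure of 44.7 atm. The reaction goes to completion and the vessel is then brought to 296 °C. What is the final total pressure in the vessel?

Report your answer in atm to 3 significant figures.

60.3 atm

At constant V, partial pressures at 313 °C are proportional to moles, so apply stoichiometry directly to pressures.
P(Cl2) required for 17.4 atm of H2 = (1/1) × 17.4 = 17.40 atm; available 44.7 atm, so H2 is limiting.
P(Cl2) remaining = 44.7 − (1/1) × 17.4 = 27.30 atm
P(gaseous products) = (2)/1 × 17.4 = 34.80 atm
P_total at 313 °C = 27.30 + 34.80 = 62.10 atm
Scaling to 296 °C: P = 62.10 × 569.15/586.15 = 60.30 atm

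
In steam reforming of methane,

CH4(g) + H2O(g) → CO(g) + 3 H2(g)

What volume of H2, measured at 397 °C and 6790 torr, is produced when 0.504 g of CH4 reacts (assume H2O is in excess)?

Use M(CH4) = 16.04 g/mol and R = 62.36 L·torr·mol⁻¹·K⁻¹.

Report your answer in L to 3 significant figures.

0.580 L

n(CH4) = 0.5040 / 16.04 = 0.03142 mol
n(H2) = (3/1) × 0.03142 = 0.09426 mol
V = nRT/P = 0.09426 × 62.36 × 670.15 / 6790 = 0.5801 L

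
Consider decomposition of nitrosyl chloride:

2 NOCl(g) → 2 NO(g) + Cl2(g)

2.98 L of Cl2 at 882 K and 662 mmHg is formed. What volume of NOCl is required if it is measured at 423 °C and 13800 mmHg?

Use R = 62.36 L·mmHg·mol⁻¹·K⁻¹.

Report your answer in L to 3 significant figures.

n(Cl2) = PV/RT = (662 × 2.98) / (62.36 × 882) = 0.03587 mol
n(NOCl) = (2/1) × 0.03587 = 0.07174 mol
V = nRT/P = 0.07174 × 62.36 × 696.15 / 13800 = 0.2257 L

0.226 L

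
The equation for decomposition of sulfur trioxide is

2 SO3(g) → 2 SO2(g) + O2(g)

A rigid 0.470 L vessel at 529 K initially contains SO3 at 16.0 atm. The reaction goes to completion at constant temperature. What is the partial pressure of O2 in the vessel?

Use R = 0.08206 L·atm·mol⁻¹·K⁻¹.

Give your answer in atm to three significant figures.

8.00 atm

n(SO3)₀ = PV/RT = (16.0 × 0.470) / (0.08206 × 529) = 0.1732 mol
n(O2) = (1/2) × 0.1732 = 0.08660 mol
P(O2) = nRT/V = 0.08660 × 0.08206 × 529 / 0.470 = 7.998 atm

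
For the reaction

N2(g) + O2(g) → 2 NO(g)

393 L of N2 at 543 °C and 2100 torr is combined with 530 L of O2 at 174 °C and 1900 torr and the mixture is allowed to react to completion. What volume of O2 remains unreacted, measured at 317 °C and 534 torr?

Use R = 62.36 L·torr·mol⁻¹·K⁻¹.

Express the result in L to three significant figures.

1370 L

n(N2) = PV/RT = (2100 × 393) / (62.36 × 816.15) = 16.22 mol
n(O2) = PV/RT = (1900 × 530) / (62.36 × 447.15) = 36.11 mol
For 16.22 mol N2, stoichiometry requires (1/1) × 16.22 = 16.22 mol O2; 36.11 mol is available, so N2 is limiting.
n(O2) consumed = (1/1) × 16.22 = 16.22 mol; remaining = 36.11 − 16.22 = 19.89 mol
V(O2) = nRT/P = 19.89 × 62.36 × 590.15 / 534 = 1371 L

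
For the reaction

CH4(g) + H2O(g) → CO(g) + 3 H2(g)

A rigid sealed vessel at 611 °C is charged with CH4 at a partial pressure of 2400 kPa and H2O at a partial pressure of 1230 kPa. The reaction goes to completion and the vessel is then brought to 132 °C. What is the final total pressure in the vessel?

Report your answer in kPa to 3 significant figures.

2790 kPa

Because the vessel is rigid and T is held at 611 °C, work the stoichiometry in partial pressures (P_i = n_iRT/V).
P(H2O) required for 2400 kPa of CH4 = (1/1) × 2400 = 2400 kPa; available 1230 kPa, so H2O is limiting.
P(CH4) remaining = 2400 − (1/1) × 1230 = 1170 kPa
P(gaseous products) = (1+3)/1 × 1230 = 4920 kPa
P_total at 611 °C = 1170 + 4920 = 6090 kPa
Scaling to 132 °C: P = 6090 × 405.15/884.15 = 2791 kPa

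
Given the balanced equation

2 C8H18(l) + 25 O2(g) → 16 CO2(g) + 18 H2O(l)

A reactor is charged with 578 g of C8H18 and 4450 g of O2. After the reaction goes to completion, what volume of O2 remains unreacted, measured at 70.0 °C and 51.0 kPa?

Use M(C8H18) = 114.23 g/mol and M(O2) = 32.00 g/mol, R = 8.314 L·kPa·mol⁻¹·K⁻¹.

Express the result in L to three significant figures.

n(C8H18) = 578 / 114.23 = 5.060 mol
n(O2) = 4450 / 32.00 = 139.1 mol
For 5.060 mol C8H18, stoichiometry requires (25/2) × 5.060 = 63.25 mol O2; 139.1 mol is available, so C8H18 is limiting.
n(O2) consumed = (25/2) × 5.060 = 63.25 mol; remaining = 139.1 − 63.25 = 75.85 mol
V(O2) = nRT/P = 75.85 × 8.314 × 343.15 / 51.0 = 4243 L

4240 L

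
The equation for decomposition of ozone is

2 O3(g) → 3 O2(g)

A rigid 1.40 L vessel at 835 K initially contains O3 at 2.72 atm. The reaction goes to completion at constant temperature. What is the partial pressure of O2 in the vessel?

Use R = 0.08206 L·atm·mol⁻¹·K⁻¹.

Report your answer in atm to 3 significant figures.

4.08 atm

n(O3)₀ = PV/RT = (2.72 × 1.40) / (0.08206 × 835) = 0.05557 mol
n(O2) = (3/2) × 0.05557 = 0.08335 mol
P(O2) = nRT/V = 0.08335 × 0.08206 × 835 / 1.40 = 4.079 atm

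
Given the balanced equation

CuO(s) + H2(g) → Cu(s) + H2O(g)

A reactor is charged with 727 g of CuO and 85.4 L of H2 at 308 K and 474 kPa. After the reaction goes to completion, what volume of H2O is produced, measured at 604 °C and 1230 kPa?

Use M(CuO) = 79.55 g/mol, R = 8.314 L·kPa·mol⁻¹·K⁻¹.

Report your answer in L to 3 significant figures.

n(CuO) = 727 / 79.55 = 9.139 mol
n(H2) = PV/RT = (474 × 85.4) / (8.314 × 308) = 15.81 mol
For 9.139 mol CuO, stoichiometry requires (1/1) × 9.139 = 9.139 mol H2; 15.81 mol is available, so CuO is limiting.
n(H2O) = (1/1) × 9.139 = 9.139 mol
V(H2O) = nRT/P = 9.139 × 8.314 × 877.15 / 1230 = 54.18 L

54.2 L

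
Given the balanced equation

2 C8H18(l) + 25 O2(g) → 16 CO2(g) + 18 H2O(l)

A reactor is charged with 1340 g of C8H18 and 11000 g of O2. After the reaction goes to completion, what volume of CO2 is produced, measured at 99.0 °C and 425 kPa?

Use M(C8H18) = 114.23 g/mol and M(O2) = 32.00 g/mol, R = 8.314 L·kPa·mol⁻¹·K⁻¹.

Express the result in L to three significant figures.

n(C8H18) = 1340 / 114.23 = 11.73 mol
n(O2) = 11000 / 32.00 = 343.8 mol
For 11.73 mol C8H18, stoichiometry requires (25/2) × 11.73 = 146.6 mol O2; 343.8 mol is available, so C8H18 is limiting.
n(CO2) = (16/2) × 11.73 = 93.84 mol
V(CO2) = nRT/P = 93.84 × 8.314 × 372.15 / 425 = 683.2 L

683 L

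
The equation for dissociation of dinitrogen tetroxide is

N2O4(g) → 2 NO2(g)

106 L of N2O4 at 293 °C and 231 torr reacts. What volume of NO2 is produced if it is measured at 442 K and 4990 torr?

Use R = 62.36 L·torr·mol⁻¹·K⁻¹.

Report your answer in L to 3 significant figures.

n(N2O4) = PV/RT = (231 × 106) / (62.36 × 566.15) = 0.6936 mol
n(NO2) = (2/1) × 0.6936 = 1.387 mol
V = nRT/P = 1.387 × 62.36 × 442 / 4990 = 7.661 L

7.66 L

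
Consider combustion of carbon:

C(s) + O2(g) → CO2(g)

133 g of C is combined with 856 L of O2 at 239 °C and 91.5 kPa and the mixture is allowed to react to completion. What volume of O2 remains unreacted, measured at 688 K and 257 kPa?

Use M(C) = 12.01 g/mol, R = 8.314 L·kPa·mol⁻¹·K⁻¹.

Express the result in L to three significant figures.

163 L

n(C) = 133 / 12.01 = 11.07 mol
n(O2) = PV/RT = (91.5 × 856) / (8.314 × 512.15) = 18.39 mol
For 11.07 mol C, stoichiometry requires (1/1) × 11.07 = 11.07 mol O2; 18.39 mol is available, so C is limiting.
n(O2) consumed = (1/1) × 11.07 = 11.07 mol; remaining = 18.39 − 11.07 = 7.320 mol
V(O2) = nRT/P = 7.320 × 8.314 × 688 / 257 = 162.9 L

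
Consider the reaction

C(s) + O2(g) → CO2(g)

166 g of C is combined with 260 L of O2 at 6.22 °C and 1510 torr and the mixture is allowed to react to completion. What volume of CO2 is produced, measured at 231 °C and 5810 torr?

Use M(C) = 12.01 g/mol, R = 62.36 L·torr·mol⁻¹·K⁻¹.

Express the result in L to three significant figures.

74.8 L

n(C) = 166 / 12.01 = 13.82 mol
n(O2) = PV/RT = (1510 × 260) / (62.36 × 279.37) = 22.54 mol
For 13.82 mol C, stoichiometry requires (1/1) × 13.82 = 13.82 mol O2; 22.54 mol is available, so C is limiting.
n(CO2) = (1/1) × 13.82 = 13.82 mol
V(CO2) = nRT/P = 13.82 × 62.36 × 504.15 / 5810 = 74.78 L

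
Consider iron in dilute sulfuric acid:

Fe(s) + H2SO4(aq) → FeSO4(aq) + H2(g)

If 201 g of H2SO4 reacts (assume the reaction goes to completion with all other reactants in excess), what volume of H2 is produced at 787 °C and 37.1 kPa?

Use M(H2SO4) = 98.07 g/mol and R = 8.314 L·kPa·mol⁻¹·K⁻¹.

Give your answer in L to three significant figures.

n(H2SO4) = 201.0 / 98.07 = 2.050 mol
n(H2) = (1/1) × 2.050 = 2.050 mol
V = nRT/P = 2.050 × 8.314 × 1060.15 / 37.1 = 487.0 L

487 L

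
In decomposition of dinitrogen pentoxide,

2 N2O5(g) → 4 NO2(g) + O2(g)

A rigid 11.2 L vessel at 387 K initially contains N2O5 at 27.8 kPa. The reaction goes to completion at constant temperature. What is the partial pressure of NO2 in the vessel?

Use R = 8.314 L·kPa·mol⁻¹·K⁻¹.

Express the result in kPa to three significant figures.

n(N2O5)₀ = PV/RT = (27.8 × 11.2) / (8.314 × 387) = 0.09677 mol
n(NO2) = (4/2) × 0.09677 = 0.1935 mol
P(NO2) = nRT/V = 0.1935 × 8.314 × 387 / 11.2 = 55.59 kPa

55.6 kPa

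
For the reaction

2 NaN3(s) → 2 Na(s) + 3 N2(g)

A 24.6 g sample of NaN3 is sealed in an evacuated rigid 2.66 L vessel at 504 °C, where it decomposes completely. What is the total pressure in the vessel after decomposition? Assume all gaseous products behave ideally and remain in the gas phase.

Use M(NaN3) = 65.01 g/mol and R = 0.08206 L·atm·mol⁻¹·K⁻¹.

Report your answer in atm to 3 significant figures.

13.6 atm

n(NaN3) = 24.6 / 65.01 = 0.3784 mol
n(gas produced) = (3/2) × 0.3784 = 0.5676 mol
P = nRT/V = 0.5676 × 0.08206 × 777.15 / 2.66 = 13.61 atm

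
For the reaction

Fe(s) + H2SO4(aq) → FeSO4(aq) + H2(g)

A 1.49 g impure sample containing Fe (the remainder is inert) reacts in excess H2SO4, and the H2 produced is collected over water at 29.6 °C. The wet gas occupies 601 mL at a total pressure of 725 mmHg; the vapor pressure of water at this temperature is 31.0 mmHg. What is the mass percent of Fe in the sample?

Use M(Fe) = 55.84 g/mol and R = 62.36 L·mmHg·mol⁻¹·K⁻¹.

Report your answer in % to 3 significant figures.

82.8 %

P(H2) = 725 − 31.0 = 694.0 mmHg
n(H2) = PV/RT = (694.0 × 0.6010) / (62.36 × 302.75) = 0.02209 mol
n(Fe) = (1/1) × 0.02209 = 0.02209 mol
m(Fe) = 0.02209 × 55.84 = 1.234 g
%Fe = 1.234 / 1.49 × 100 = 82.82%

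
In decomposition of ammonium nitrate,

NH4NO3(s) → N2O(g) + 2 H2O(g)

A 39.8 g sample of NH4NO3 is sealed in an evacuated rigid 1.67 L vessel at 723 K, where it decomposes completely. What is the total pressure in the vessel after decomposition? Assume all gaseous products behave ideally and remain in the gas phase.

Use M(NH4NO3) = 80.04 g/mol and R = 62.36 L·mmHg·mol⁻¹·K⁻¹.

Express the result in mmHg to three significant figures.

n(NH4NO3) = 39.8 / 80.04 = 0.4973 mol
n(gas produced) = (3/1) × 0.4973 = 1.492 mol
P = nRT/V = 1.492 × 62.36 × 723 / 1.67 = 40280 mmHg

40300 mmHg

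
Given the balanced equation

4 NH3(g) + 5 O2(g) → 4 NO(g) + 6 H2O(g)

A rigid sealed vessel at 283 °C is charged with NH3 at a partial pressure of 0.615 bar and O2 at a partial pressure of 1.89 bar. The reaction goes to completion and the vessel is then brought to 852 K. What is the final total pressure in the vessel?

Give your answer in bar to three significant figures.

4.07 bar

With V and T fixed, P_i ∝ n_i, so the mole ratios apply directly to partial pressures at 283 °C.
P(O2) required for 0.615 bar of NH3 = (5/4) × 0.615 = 0.7688 bar; available 1.89 bar, so NH3 is limiting.
P(O2) remaining = 1.89 − (5/4) × 0.615 = 1.121 bar
P(gaseous products) = (4+6)/4 × 0.615 = 1.538 bar
P_total at 283 °C = 1.121 + 1.538 = 2.659 bar
Scaling to 852 K: P = 2.659 × 852/556.15 = 4.073 bar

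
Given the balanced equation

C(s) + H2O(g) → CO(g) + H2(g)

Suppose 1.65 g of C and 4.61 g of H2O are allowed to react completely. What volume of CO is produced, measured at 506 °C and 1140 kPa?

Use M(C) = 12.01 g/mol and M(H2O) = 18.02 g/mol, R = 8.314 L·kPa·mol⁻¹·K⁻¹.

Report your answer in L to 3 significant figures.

n(C) = 1.65 / 12.01 = 0.1374 mol
n(H2O) = 4.61 / 18.02 = 0.2558 mol
For 0.1374 mol C, stoichiometry requires (1/1) × 0.1374 = 0.1374 mol H2O; 0.2558 mol is available, so C is limiting.
n(CO) = (1/1) × 0.1374 = 0.1374 mol
V(CO) = nRT/P = 0.1374 × 8.314 × 779.15 / 1140 = 0.7808 L

0.781 L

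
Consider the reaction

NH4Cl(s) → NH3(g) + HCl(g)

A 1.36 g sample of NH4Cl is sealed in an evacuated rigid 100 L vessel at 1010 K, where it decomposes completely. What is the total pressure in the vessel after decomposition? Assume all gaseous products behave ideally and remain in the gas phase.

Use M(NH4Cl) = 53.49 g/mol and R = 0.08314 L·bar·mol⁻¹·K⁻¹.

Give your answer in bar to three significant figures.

0.0427 bar

n(NH4Cl) = 1.36 / 53.49 = 0.02543 mol
n(gas produced) = (2/1) × 0.02543 = 0.05086 mol
P = nRT/V = 0.05086 × 0.08314 × 1010 / 100 = 0.04271 bar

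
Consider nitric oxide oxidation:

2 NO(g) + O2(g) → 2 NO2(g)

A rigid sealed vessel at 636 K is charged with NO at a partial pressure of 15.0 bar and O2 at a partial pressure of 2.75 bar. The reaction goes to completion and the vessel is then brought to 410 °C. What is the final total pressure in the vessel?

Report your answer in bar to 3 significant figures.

At constant V, partial pressures at 636 K are proportional to moles, so apply stoichiometry directly to pressures.
P(O2) required for 15.0 bar of NO = (1/2) × 15.0 = 7.500 bar; available 2.75 bar, so O2 is limiting.
P(NO) remaining = 15.0 − (2/1) × 2.75 = 9.500 bar
P(gaseous products) = (2)/1 × 2.75 = 5.500 bar
P_total at 636 K = 9.500 + 5.500 = 15.00 bar
Scaling to 410 °C: P = 15.00 × 683.15/636 = 16.11 bar

16.1 bar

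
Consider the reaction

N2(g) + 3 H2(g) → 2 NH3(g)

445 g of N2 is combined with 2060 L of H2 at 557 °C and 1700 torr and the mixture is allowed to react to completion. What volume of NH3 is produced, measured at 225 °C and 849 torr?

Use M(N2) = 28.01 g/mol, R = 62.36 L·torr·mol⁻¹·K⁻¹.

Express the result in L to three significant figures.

1160 L

n(N2) = 445 / 28.01 = 15.89 mol
n(H2) = PV/RT = (1700 × 2060) / (62.36 × 830.15) = 67.65 mol
For 15.89 mol N2, stoichiometry requires (3/1) × 15.89 = 47.67 mol H2; 67.65 mol is available, so N2 is limiting.
n(NH3) = (2/1) × 15.89 = 31.78 mol
V(NH3) = nRT/P = 31.78 × 62.36 × 498.15 / 849 = 1163 L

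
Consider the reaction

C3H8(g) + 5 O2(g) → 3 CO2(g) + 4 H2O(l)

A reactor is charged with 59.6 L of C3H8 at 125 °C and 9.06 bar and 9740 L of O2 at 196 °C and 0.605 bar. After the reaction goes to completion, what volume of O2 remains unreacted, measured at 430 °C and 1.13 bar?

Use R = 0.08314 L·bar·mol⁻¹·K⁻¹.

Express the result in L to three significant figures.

n(C3H8) = PV/RT = (9.06 × 59.6) / (0.08314 × 398.15) = 16.31 mol
n(O2) = PV/RT = (0.605 × 9740) / (0.08314 × 469.15) = 151.1 mol
For 16.31 mol C3H8, stoichiometry requires (5/1) × 16.31 = 81.55 mol O2; 151.1 mol is available, so C3H8 is limiting.
n(O2) consumed = (5/1) × 16.31 = 81.55 mol; remaining = 151.1 − 81.55 = 69.55 mol
V(O2) = nRT/P = 69.55 × 0.08314 × 703.15 / 1.13 = 3598 L

3600 L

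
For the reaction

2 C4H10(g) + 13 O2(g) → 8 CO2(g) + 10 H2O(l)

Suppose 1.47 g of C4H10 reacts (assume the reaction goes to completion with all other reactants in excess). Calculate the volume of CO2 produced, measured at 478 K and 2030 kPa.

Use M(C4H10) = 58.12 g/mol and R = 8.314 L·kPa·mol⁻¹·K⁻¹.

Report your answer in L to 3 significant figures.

n(C4H10) = 1.470 / 58.12 = 0.02529 mol
n(CO2) = (8/2) × 0.02529 = 0.1012 mol
V = nRT/P = 0.1012 × 8.314 × 478 / 2030 = 0.1981 L

0.198 L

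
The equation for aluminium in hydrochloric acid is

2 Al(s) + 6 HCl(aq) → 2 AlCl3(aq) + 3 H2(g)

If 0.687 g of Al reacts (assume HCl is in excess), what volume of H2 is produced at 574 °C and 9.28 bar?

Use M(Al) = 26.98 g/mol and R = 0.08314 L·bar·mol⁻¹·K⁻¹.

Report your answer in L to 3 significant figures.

0.290 L

n(Al) = 0.6870 / 26.98 = 0.02546 mol
n(H2) = (3/2) × 0.02546 = 0.03819 mol
V = nRT/P = 0.03819 × 0.08314 × 847.15 / 9.28 = 0.2898 L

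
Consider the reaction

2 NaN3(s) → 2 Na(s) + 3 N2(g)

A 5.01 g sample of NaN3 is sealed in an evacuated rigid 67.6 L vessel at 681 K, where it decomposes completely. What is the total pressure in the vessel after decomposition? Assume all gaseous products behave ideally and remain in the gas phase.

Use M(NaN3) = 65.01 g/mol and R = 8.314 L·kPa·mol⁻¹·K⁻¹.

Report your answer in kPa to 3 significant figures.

9.68 kPa

n(NaN3) = 5.01 / 65.01 = 0.07707 mol
n(gas produced) = (3/2) × 0.07707 = 0.1156 mol
P = nRT/V = 0.1156 × 8.314 × 681 / 67.6 = 9.682 kPa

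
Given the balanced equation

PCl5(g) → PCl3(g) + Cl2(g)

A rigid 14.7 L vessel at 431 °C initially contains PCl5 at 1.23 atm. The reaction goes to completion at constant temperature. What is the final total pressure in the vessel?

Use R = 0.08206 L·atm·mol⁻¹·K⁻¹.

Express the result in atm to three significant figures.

At constant T and V, P ∝ n(gas): 1 mol gas → 2 mol gas.
P_final = (2/1) × 1.23 = 2.460 atm

2.46 atm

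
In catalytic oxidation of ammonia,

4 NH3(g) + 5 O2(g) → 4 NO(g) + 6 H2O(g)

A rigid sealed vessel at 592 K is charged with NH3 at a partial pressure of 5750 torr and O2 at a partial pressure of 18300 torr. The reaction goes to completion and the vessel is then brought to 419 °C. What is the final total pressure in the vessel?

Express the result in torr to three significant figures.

With V and T fixed, P_i ∝ n_i, so the mole ratios apply directly to partial pressures at 592 K.
P(O2) required for 5750 torr of NH3 = (5/4) × 5750 = 7188 torr; available 18300 torr, so NH3 is limiting.
P(O2) remaining = 18300 − (5/4) × 5750 = 11110 torr
P(gaseous products) = (4+6)/4 × 5750 = 14380 torr
P_total at 592 K = 11110 + 14380 = 25490 torr
Scaling to 419 °C: P = 25490 × 692.15/592 = 29800 torr

29800 torr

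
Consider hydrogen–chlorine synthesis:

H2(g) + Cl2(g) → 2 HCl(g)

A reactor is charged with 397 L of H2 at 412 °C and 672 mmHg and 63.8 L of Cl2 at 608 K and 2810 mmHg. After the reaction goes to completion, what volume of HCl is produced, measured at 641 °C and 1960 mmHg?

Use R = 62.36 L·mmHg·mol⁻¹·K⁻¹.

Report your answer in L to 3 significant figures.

275 L

n(H2) = PV/RT = (672 × 397) / (62.36 × 685.15) = 6.244 mol
n(Cl2) = PV/RT = (2810 × 63.8) / (62.36 × 608) = 4.728 mol
For 6.244 mol H2, stoichiometry requires (1/1) × 6.244 = 6.244 mol Cl2; 4.728 mol is available, so Cl2 is limiting.
n(HCl) = (2/1) × 4.728 = 9.456 mol
V(HCl) = nRT/P = 9.456 × 62.36 × 914.15 / 1960 = 275.0 L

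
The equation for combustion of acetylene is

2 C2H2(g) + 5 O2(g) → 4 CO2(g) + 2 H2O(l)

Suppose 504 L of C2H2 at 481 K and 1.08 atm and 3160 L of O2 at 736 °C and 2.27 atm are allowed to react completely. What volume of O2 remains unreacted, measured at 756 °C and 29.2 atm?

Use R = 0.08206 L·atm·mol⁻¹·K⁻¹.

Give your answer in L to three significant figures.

151 L

n(C2H2) = PV/RT = (1.08 × 504) / (0.08206 × 481) = 13.79 mol
n(O2) = PV/RT = (2.27 × 3160) / (0.08206 × 1009.15) = 86.62 mol
For 13.79 mol C2H2, stoichiometry requires (5/2) × 13.79 = 34.47 mol O2; 86.62 mol is available, so C2H2 is limiting.
n(O2) consumed = (5/2) × 13.79 = 34.47 mol; remaining = 86.62 − 34.47 = 52.15 mol
V(O2) = nRT/P = 52.15 × 0.08206 × 1029.15 / 29.2 = 150.8 L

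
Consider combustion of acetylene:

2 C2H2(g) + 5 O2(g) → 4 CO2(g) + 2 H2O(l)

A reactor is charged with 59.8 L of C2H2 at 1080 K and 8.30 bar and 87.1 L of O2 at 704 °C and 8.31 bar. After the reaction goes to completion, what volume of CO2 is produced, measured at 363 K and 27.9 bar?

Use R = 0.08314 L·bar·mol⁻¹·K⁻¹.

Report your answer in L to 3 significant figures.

7.71 L

n(C2H2) = PV/RT = (8.30 × 59.8) / (0.08314 × 1080) = 5.528 mol
n(O2) = PV/RT = (8.31 × 87.1) / (0.08314 × 977.15) = 8.909 mol
For 5.528 mol C2H2, stoichiometry requires (5/2) × 5.528 = 13.82 mol O2; 8.909 mol is available, so O2 is limiting.
n(CO2) = (4/5) × 8.909 = 7.127 mol
V(CO2) = nRT/P = 7.127 × 0.08314 × 363 / 27.9 = 7.709 L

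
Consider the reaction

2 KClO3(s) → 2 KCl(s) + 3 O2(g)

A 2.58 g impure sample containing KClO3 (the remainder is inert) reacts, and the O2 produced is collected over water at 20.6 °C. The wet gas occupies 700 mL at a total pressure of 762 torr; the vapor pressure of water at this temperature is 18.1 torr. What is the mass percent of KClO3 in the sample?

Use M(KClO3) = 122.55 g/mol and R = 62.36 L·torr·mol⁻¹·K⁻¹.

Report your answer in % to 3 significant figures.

90.0 %

P(O2) = 762 − 18.1 = 743.9 torr
n(O2) = PV/RT = (743.9 × 0.7000) / (62.36 × 293.75) = 0.02843 mol
n(KClO3) = (2/3) × 0.02843 = 0.01895 mol
m(KClO3) = 0.01895 × 122.55 = 2.322 g
%KClO3 = 2.322 / 2.58 × 100 = 90.00%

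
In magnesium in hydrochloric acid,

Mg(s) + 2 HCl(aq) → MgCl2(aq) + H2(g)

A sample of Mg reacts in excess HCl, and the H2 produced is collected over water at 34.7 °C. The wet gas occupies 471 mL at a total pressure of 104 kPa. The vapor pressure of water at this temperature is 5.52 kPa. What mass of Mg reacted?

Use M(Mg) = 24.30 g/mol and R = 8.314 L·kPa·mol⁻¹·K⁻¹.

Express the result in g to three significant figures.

P(H2) = 104 − 5.52 = 98.48 kPa
n(H2) = PV/RT = (98.48 × 0.4710) / (8.314 × 307.85) = 0.01812 mol
n(Mg) = (1/1) × 0.01812 = 0.01812 mol
m(Mg) = 0.01812 × 24.30 = 0.4403 g

0.440 g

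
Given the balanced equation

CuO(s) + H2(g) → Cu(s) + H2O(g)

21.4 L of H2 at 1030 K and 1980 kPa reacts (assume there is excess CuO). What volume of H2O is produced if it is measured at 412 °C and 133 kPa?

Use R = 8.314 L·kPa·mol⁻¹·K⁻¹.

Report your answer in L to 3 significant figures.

212 L

n(H2) = PV/RT = (1980 × 21.4) / (8.314 × 1030) = 4.948 mol
n(H2O) = (1/1) × 4.948 = 4.948 mol
V = nRT/P = 4.948 × 8.314 × 685.15 / 133 = 211.9 L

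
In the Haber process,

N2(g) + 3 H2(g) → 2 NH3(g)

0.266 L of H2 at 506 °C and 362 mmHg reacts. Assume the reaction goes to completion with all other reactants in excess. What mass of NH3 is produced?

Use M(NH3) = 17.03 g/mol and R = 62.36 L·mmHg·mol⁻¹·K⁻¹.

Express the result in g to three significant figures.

0.0225 g

n(H2) = PV/RT = (362 × 0.266) / (62.36 × 779.15) = 0.001982 mol
n(NH3) = (2/3) × 0.001982 = 0.001321 mol
m(NH3) = 0.001321 × 17.03 = 0.02250 g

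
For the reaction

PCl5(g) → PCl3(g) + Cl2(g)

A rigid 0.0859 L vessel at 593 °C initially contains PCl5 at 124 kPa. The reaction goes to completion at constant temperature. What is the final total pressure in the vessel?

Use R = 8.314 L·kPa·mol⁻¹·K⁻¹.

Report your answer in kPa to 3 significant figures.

At constant T and V, P ∝ n(gas): 1 mol gas → 2 mol gas.
P_final = (2/1) × 124 = 248.0 kPa

248 kPa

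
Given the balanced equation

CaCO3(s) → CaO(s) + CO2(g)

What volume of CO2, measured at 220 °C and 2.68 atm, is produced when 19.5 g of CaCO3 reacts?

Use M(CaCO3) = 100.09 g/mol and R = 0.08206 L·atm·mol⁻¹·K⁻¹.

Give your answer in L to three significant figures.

n(CaCO3) = 19.50 / 100.09 = 0.1948 mol
n(CO2) = (1/1) × 0.1948 = 0.1948 mol
V = nRT/P = 0.1948 × 0.08206 × 493.15 / 2.68 = 2.941 L

2.94 L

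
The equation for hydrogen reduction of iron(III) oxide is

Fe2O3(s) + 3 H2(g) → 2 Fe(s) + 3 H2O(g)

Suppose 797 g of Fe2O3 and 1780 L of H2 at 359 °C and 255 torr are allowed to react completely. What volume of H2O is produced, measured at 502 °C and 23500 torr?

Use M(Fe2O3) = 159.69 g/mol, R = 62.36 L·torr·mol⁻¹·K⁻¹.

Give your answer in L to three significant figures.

23.7 L

n(Fe2O3) = 797 / 159.69 = 4.991 mol
n(H2) = PV/RT = (255 × 1780) / (62.36 × 632.15) = 11.51 mol
For 4.991 mol Fe2O3, stoichiometry requires (3/1) × 4.991 = 14.97 mol H2; 11.51 mol is available, so H2 is limiting.
n(H2O) = (3/3) × 11.51 = 11.51 mol
V(H2O) = nRT/P = 11.51 × 62.36 × 775.15 / 23500 = 23.68 L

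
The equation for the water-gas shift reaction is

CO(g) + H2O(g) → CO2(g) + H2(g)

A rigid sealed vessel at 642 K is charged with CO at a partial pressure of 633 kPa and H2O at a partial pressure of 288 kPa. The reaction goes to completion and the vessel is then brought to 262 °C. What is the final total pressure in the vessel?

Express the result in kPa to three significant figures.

At constant V, partial pressures at 642 K are proportional to moles, so apply stoichiometry directly to pressures.
P(H2O) required for 633 kPa of CO = (1/1) × 633 = 633.0 kPa; available 288 kPa, so H2O is limiting.
P(CO) remaining = 633 − (1/1) × 288 = 345.0 kPa
P(gaseous products) = (1+1)/1 × 288 = 576.0 kPa
P_total at 642 K = 345.0 + 576.0 = 921.0 kPa
Scaling to 262 °C: P = 921.0 × 535.15/642 = 767.7 kPa

768 kPa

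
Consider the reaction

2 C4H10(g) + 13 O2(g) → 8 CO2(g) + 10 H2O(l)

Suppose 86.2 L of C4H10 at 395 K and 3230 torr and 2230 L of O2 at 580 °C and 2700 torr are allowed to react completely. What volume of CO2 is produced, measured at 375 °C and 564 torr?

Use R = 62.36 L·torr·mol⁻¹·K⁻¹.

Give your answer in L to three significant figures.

n(C4H10) = PV/RT = (3230 × 86.2) / (62.36 × 395) = 11.30 mol
n(O2) = PV/RT = (2700 × 2230) / (62.36 × 853.15) = 113.2 mol
For 11.30 mol C4H10, stoichiometry requires (13/2) × 11.30 = 73.45 mol O2; 113.2 mol is available, so C4H10 is limiting.
n(CO2) = (8/2) × 11.30 = 45.20 mol
V(CO2) = nRT/P = 45.20 × 62.36 × 648.15 / 564 = 3239 L

3240 L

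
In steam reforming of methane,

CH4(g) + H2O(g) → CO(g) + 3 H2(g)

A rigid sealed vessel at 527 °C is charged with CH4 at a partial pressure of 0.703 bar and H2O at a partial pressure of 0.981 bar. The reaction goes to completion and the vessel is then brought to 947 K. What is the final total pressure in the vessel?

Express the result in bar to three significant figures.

3.66 bar

With V and T fixed, P_i ∝ n_i, so the mole ratios apply directly to partial pressures at 527 °C.
P(H2O) required for 0.703 bar of CH4 = (1/1) × 0.703 = 0.7030 bar; available 0.981 bar, so CH4 is limiting.
P(H2O) remaining = 0.981 − (1/1) × 0.703 = 0.2780 bar
P(gaseous products) = (1+3)/1 × 0.703 = 2.812 bar
P_total at 527 °C = 0.2780 + 2.812 = 3.090 bar
Scaling to 947 K: P = 3.090 × 947/800.15 = 3.657 bar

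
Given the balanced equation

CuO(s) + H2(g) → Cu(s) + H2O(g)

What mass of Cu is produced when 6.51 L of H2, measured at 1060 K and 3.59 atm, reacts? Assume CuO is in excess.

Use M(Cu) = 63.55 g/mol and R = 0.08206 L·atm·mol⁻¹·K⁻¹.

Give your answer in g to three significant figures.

n(H2) = PV/RT = (3.59 × 6.51) / (0.08206 × 1060) = 0.2687 mol
n(Cu) = (1/1) × 0.2687 = 0.2687 mol
m(Cu) = 0.2687 × 63.55 = 17.08 g

17.1 g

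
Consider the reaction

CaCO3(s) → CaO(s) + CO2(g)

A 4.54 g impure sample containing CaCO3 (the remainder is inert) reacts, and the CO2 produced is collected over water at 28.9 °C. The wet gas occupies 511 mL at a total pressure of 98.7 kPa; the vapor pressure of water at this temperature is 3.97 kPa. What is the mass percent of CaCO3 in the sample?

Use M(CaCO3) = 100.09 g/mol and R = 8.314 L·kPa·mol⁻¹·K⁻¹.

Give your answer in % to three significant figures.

P(CO2) = 98.7 − 3.97 = 94.73 kPa
n(CO2) = PV/RT = (94.73 × 0.5110) / (8.314 × 302.05) = 0.01928 mol
n(CaCO3) = (1/1) × 0.01928 = 0.01928 mol
m(CaCO3) = 0.01928 × 100.09 = 1.930 g
%CaCO3 = 1.930 / 4.54 × 100 = 42.51%

42.5 %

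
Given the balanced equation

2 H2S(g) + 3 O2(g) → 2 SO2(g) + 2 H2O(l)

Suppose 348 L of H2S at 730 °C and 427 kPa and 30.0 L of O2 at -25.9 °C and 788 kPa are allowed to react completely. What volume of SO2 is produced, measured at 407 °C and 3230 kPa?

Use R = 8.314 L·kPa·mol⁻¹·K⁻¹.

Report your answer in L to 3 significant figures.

13.4 L

n(H2S) = PV/RT = (427 × 348) / (8.314 × 1003.15) = 17.82 mol
n(O2) = PV/RT = (788 × 30.0) / (8.314 × 247.25) = 11.50 mol
For 17.82 mol H2S, stoichiometry requires (3/2) × 17.82 = 26.73 mol O2; 11.50 mol is available, so O2 is limiting.
n(SO2) = (2/3) × 11.50 = 7.667 mol
V(SO2) = nRT/P = 7.667 × 8.314 × 680.15 / 3230 = 13.42 L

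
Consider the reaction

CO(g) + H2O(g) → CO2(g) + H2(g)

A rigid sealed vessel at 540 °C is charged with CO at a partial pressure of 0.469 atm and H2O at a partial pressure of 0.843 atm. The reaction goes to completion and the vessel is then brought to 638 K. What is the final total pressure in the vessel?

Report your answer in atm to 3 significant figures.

1.03 atm

Because the vessel is rigid and T is held at 540 °C, work the stoichiometry in partial pressures (P_i = n_iRT/V).
P(H2O) required for 0.469 atm of CO = (1/1) × 0.469 = 0.4690 atm; available 0.843 atm, so CO is limiting.
P(H2O) remaining = 0.843 − (1/1) × 0.469 = 0.3740 atm
P(gaseous products) = (1+1)/1 × 0.469 = 0.9380 atm
P_total at 540 °C = 0.3740 + 0.9380 = 1.312 atm
Scaling to 638 K: P = 1.312 × 638/813.15 = 1.029 atm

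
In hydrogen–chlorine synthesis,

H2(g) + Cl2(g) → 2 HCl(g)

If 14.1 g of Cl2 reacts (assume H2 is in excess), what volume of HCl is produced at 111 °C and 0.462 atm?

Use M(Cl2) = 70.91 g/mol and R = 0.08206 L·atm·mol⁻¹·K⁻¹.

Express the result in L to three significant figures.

n(Cl2) = 14.10 / 70.91 = 0.1988 mol
n(HCl) = (2/1) × 0.1988 = 0.3976 mol
V = nRT/P = 0.3976 × 0.08206 × 384.15 / 0.462 = 27.13 L

27.1 L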